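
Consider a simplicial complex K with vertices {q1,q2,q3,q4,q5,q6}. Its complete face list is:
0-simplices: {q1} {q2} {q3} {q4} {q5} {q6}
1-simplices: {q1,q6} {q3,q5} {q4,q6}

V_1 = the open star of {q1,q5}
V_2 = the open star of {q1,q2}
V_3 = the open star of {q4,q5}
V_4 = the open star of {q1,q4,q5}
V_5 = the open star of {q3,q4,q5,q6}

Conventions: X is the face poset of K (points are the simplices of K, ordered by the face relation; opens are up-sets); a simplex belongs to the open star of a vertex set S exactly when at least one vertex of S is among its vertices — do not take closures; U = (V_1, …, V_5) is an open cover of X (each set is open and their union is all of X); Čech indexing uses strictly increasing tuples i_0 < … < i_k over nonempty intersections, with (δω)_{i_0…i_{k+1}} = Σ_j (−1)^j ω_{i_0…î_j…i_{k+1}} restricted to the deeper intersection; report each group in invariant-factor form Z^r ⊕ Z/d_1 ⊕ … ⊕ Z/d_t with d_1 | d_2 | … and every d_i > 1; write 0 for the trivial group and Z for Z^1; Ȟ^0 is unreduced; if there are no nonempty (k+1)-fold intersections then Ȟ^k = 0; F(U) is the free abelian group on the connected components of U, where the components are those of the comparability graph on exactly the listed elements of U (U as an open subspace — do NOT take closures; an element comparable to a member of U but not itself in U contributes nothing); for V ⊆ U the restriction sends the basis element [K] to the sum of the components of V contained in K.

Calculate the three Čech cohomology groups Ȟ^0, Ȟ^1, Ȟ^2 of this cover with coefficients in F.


Ȟ^0 = Z^3,  Ȟ^1 = 0,  Ȟ^2 = 0

cover nerve:
  V1={{q1},{q5},{q1,q6},{q3,q5}} V2={{q1},{q2},{q1,q6}} V3={{q4},{q5},{q3,q5},{q4,q6}} V4={{q1},{q4},{q5},{q1,q6},{q3,q5},{q4,q6}} V5={{q3},{q4},{q5},{q6},{q1,q6},{q3,q5},{q4,q6}}
  V12={{q1},{q1,q6}} V13={{q5},{q3,q5}} V14={{q1},{q5},{q1,q6},{q3,q5}} V15={{q5},{q1,q6},{q3,q5}} V24={{q1},{q1,q6}} V25={{q1,q6}} V34={{q4},{q5},{q3,q5},{q4,q6}} V35={{q4},{q5},{q3,q5},{q4,q6}} V45={{q4},{q5},{q1,q6},{q3,q5},{q4,q6}}
  V124={{q1},{q1,q6}} V125={{q1,q6}} V134={{q5},{q3,q5}} V135={{q5},{q3,q5}} V145={{q5},{q1,q6},{q3,q5}} V245={{q1,q6}} V345={{q4},{q5},{q3,q5},{q4,q6}}
  V1245={{q1,q6}} V1345={{q5},{q3,q5}}
components per intersection:
  V1: {{q1},{q1,q6}} {{q5},{q3,q5}}
  V2: {{q1},{q1,q6}} {{q2}}
  V3: {{q4},{q4,q6}} {{q5},{q3,q5}}
  V4: {{q1},{q1,q6}} {{q4},{q4,q6}} {{q5},{q3,q5}}
  V5: {{q3},{q5},{q3,q5}} {{q4},{q6},{q1,q6},{q4,q6}}
  V12: {{q1},{q1,q6}}
  V13: {{q5},{q3,q5}}
  V14: {{q1},{q1,q6}} {{q5},{q3,q5}}
  V15: {{q5},{q3,q5}} {{q1,q6}}
  V24: {{q1},{q1,q6}}
  V25: {{q1,q6}}
  V34: {{q4},{q4,q6}} {{q5},{q3,q5}}
  V35: {{q4},{q4,q6}} {{q5},{q3,q5}}
  V45: {{q4},{q4,q6}} {{q5},{q3,q5}} {{q1,q6}}
  V124: {{q1},{q1,q6}}
  V125: {{q1,q6}}
  V134: {{q5},{q3,q5}}
  V135: {{q5},{q3,q5}}
  V145: {{q5},{q3,q5}} {{q1,q6}}
  V245: {{q1,q6}}
  V345: {{q4},{q4,q6}} {{q5},{q3,q5}}
  V1245: {{q1,q6}}
  V1345: {{q5},{q3,q5}}
C dims 11,15,9,2; δ0: rk 8, SNF 1^8; δ1: rk 7, SNF 1^7; δ2: rk 2, SNF 1^2
Ȟ^0: (11−8)−0=3 ⇒ Z^3
Ȟ^1: (15−7)−8=0 ⇒ 0
Ȟ^2: (9−2)−7=0 ⇒ 0


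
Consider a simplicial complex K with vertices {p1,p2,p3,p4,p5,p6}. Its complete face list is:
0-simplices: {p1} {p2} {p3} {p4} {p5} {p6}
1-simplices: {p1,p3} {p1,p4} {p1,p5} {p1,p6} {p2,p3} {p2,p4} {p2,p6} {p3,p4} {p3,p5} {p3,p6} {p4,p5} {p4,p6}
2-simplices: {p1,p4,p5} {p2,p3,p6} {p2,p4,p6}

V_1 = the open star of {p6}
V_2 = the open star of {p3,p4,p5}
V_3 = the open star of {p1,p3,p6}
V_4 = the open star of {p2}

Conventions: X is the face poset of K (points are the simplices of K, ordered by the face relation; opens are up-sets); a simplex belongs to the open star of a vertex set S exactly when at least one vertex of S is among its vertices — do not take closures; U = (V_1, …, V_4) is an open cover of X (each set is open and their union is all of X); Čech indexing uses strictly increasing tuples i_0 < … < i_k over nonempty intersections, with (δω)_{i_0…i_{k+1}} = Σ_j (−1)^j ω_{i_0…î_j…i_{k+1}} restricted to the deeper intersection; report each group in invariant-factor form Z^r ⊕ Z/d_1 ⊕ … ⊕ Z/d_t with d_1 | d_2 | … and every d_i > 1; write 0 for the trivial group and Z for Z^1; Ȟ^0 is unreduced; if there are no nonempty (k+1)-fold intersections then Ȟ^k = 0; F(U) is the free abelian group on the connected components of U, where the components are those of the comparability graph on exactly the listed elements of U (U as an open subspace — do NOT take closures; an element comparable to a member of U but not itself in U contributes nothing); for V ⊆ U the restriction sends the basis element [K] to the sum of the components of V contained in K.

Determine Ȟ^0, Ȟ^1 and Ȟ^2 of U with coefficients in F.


nonempty intersections:
  V1={{p6},{p1,p6},{p2,p6},{p3,p6},{p4,p6},{p2,p3,p6},{p2,p4,p6}} V2={{p3},{p4},{p5},{p1,p3},{p1,p4},{p1,p5},{p2,p3},{p2,p4},{p3,p4},{p3,p5},{p3,p6},{p4,p5},{p4,p6},{p1,p4,p5},{p2,p3,p6},{p2,p4,p6}} V3={{p1},{p3},{p6},{p1,p3},{p1,p4},{p1,p5},{p1,p6},{p2,p3},{p2,p6},{p3,p4},{p3,p5},{p3,p6},{p4,p6},{p1,p4,p5},{p2,p3,p6},{p2,p4,p6}} V4={{p2},{p2,p3},{p2,p4},{p2,p6},{p2,p3,p6},{p2,p4,p6}}
  V12={{p3,p6},{p4,p6},{p2,p3,p6},{p2,p4,p6}} V13={{p6},{p1,p6},{p2,p6},{p3,p6},{p4,p6},{p2,p3,p6},{p2,p4,p6}} V14={{p2,p6},{p2,p3,p6},{p2,p4,p6}} V23={{p3},{p1,p3},{p1,p4},{p1,p5},{p2,p3},{p3,p4},{p3,p5},{p3,p6},{p4,p6},{p1,p4,p5},{p2,p3,p6},{p2,p4,p6}} V24={{p2,p3},{p2,p4},{p2,p3,p6},{p2,p4,p6}} V34={{p2,p3},{p2,p6},{p2,p3,p6},{p2,p4,p6}}
  V123={{p3,p6},{p4,p6},{p2,p3,p6},{p2,p4,p6}} V124={{p2,p3,p6},{p2,p4,p6}} V134={{p2,p6},{p2,p3,p6},{p2,p4,p6}} V234={{p2,p3},{p2,p3,p6},{p2,p4,p6}}
  V1234={{p2,p3,p6},{p2,p4,p6}}
components per intersection:
  V1: {{p6},{p1,p6},{p2,p6},{p3,p6},{p4,p6},{p2,p3,p6},{p2,p4,p6}}
  V2: {{p3},{p4},{p5},{p1,p3},{p1,p4},{p1,p5},{p2,p3},{p2,p4},{p3,p4},{p3,p5},{p3,p6},{p4,p5},{p4,p6},{p1,p4,p5},{p2,p3,p6},{p2,p4,p6}}
  V3: {{p1},{p3},{p6},{p1,p3},{p1,p4},{p1,p5},{p1,p6},{p2,p3},{p2,p6},{p3,p4},{p3,p5},{p3,p6},{p4,p6},{p1,p4,p5},{p2,p3,p6},{p2,p4,p6}}
  V4: {{p2},{p2,p3},{p2,p4},{p2,p6},{p2,p3,p6},{p2,p4,p6}}
  V12: {{p3,p6},{p2,p3,p6}} {{p4,p6},{p2,p4,p6}}
  V13: {{p6},{p1,p6},{p2,p6},{p3,p6},{p4,p6},{p2,p3,p6},{p2,p4,p6}}
  V14: {{p2,p6},{p2,p3,p6},{p2,p4,p6}}
  V23: {{p3},{p1,p3},{p2,p3},{p3,p4},{p3,p5},{p3,p6},{p2,p3,p6}} {{p1,p4},{p1,p5},{p1,p4,p5}} {{p4,p6},{p2,p4,p6}}
  V24: {{p2,p3},{p2,p3,p6}} {{p2,p4},{p2,p4,p6}}
  V34: {{p2,p3},{p2,p6},{p2,p3,p6},{p2,p4,p6}}
  V123: {{p3,p6},{p2,p3,p6}} {{p4,p6},{p2,p4,p6}}
  V124: {{p2,p3,p6}} {{p2,p4,p6}}
  V134: {{p2,p6},{p2,p3,p6},{p2,p4,p6}}
  V234: {{p2,p3},{p2,p3,p6}} {{p2,p4,p6}}
  V1234: {{p2,p3,p6}} {{p2,p4,p6}}
C dims 4,10,7,2; δ0: rk 3, SNF 1^3; δ1: rk 5, SNF 1^5; δ2: rk 2, SNF 1^2
Ȟ^0: (4−3)−0=1 ⇒ Z
Ȟ^1: (10−5)−3=2 ⇒ Z^2
Ȟ^2: (7−2)−5=0 ⇒ 0

Ȟ^0(U;F) ≅ Z, Ȟ^1(U;F) ≅ Z^2, Ȟ^2(U;F) ≅ 0


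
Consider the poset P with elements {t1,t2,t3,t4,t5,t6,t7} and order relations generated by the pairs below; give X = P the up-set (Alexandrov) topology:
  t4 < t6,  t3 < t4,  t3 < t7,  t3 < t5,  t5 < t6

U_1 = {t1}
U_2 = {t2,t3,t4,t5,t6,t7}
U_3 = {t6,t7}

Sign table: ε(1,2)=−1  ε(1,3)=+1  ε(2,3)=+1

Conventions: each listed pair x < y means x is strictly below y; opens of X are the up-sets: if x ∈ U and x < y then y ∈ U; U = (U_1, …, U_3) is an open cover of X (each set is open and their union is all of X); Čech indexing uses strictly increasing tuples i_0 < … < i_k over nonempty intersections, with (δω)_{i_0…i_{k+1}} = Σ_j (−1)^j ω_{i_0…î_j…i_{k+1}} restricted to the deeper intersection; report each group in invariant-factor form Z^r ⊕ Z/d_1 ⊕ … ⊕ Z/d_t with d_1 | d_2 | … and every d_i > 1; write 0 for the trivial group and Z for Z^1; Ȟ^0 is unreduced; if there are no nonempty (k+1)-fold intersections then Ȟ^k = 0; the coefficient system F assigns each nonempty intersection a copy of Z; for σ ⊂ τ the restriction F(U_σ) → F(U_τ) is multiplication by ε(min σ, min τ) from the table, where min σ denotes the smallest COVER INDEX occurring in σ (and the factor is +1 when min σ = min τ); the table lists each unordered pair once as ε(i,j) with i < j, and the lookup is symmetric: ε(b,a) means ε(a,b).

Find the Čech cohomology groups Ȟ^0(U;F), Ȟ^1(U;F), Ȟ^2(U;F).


Ȟ^0(U;F) ≅ Z^2,  Ȟ^1(U;F) ≅ 0,  Ȟ^2(U;F) ≅ 0

cover nerve:
  U23={t6,t7}
C dims 3,1; δ0: rk 1, SNF 1^1
Ȟ^0: (3−1)−0=2 ⇒ Z^2
Ȟ^1: (1−0)−1=0 ⇒ 0
Ȟ^2: (0−0)−0=0 ⇒ 0


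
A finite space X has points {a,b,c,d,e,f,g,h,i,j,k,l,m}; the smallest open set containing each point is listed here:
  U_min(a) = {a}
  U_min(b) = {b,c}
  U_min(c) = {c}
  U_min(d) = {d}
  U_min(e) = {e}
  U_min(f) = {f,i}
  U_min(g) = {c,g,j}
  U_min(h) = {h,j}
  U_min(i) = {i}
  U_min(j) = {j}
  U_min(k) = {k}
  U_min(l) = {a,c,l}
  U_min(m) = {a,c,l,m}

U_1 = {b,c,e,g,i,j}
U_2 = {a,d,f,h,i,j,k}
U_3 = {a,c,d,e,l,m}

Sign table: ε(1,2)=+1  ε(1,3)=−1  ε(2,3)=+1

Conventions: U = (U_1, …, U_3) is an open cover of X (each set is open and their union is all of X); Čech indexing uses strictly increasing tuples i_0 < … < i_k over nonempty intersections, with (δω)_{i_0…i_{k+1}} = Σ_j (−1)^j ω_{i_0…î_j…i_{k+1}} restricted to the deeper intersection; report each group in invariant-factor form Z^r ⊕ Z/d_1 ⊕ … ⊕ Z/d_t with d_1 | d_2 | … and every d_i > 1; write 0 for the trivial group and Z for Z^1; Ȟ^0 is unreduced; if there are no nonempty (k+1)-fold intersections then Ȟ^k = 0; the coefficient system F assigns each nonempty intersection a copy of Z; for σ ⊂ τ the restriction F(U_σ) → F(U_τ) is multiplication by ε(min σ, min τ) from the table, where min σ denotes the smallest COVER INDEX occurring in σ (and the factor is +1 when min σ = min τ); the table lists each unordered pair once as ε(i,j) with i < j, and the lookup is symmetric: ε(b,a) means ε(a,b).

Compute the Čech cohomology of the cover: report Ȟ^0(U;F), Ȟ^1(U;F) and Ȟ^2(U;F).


nonempty overlaps:
  U12={i,j} U13={c,e} U23={a,d}
C dims 3,3; δ0: rk 3, SNF 1^2·2
degree 0: 3−3−0 = 0 → Ȟ^0 ≅ 0
degree 1: 3−0−3 = 0 plus torsion [2] → Ȟ^1 ≅ Z/2
degree 2: 0−0−0 = 0 → Ȟ^2 ≅ 0

Ȟ^0 = 0,  Ȟ^1 = Z/2,  Ȟ^2 = 0


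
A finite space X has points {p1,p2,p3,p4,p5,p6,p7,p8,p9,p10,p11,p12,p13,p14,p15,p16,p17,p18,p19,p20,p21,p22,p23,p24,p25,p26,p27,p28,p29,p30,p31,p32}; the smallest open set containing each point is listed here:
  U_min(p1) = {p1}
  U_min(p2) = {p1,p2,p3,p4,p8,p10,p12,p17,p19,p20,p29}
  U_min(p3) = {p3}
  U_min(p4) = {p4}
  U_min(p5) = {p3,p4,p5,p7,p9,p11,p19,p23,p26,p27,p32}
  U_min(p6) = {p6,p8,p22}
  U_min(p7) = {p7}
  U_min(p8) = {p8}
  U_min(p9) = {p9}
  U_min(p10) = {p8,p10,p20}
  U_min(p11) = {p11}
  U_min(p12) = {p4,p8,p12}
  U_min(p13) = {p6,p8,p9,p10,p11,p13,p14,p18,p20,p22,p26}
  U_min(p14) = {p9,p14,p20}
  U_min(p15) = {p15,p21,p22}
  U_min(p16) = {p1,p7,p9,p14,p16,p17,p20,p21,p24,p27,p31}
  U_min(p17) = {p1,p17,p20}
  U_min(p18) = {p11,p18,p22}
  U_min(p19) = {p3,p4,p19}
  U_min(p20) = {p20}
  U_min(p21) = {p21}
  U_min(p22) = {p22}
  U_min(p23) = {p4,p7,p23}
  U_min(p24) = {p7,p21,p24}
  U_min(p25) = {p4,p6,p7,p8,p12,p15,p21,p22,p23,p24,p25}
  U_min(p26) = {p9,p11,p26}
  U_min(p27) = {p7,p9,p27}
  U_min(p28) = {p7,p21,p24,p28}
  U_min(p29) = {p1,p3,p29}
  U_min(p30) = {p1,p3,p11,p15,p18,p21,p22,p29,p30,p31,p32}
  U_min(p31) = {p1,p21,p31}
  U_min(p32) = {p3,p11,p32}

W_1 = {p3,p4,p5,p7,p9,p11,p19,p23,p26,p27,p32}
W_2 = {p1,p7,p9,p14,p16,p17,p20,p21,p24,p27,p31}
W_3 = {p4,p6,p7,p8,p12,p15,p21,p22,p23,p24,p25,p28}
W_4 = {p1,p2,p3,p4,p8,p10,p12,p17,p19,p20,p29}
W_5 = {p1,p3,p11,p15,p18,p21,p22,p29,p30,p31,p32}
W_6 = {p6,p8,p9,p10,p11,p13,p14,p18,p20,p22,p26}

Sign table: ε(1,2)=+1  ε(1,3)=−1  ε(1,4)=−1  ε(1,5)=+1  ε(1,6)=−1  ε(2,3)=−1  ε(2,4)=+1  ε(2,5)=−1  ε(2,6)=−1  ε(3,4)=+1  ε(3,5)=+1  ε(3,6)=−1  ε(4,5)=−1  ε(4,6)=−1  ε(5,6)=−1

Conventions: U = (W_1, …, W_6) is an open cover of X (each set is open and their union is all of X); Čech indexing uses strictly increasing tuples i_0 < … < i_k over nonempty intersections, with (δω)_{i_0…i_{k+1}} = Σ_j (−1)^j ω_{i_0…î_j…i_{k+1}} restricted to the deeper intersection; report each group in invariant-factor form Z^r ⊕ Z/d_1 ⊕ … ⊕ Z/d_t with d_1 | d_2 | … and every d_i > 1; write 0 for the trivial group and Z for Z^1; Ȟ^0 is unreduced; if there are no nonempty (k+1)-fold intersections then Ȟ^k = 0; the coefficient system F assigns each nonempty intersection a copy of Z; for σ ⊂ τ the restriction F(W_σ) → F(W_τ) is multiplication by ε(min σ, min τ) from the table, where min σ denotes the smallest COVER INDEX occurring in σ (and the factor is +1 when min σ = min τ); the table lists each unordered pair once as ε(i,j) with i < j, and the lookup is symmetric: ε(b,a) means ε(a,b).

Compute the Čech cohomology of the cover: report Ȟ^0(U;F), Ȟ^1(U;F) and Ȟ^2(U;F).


Ȟ^0 = 0, Ȟ^1 = Z/2 and Ȟ^2 = Z

cover nerve:
  W12={p7,p9,p27} W13={p4,p7,p23} W14={p3,p4,p19} W15={p3,p11,p32} W16={p9,p11,p26} W23={p7,p21,p24} W24={p1,p17,p20} W25={p1,p21,p31} W26={p9,p14,p20} W34={p4,p8,p12} W35={p15,p21,p22} W36={p6,p8,p22} W45={p1,p3,p29} W46={p8,p10,p20} W56={p11,p18,p22}
  W123={p7} W126={p9} W134={p4} W145={p3} W156={p11} W235={p21} W245={p1} W246={p20} W346={p8} W356={p22}
C dims 6,15,10; δ0: rk 6, SNF 1^5·2; δ1: rk 9, SNF 1^9
Ȟ^0: (6−6)−0=0 ⇒ 0
Ȟ^1: (15−9)−6=0 plus torsion [2] ⇒ Z/2
Ȟ^2: (10−0)−9=1 ⇒ Z


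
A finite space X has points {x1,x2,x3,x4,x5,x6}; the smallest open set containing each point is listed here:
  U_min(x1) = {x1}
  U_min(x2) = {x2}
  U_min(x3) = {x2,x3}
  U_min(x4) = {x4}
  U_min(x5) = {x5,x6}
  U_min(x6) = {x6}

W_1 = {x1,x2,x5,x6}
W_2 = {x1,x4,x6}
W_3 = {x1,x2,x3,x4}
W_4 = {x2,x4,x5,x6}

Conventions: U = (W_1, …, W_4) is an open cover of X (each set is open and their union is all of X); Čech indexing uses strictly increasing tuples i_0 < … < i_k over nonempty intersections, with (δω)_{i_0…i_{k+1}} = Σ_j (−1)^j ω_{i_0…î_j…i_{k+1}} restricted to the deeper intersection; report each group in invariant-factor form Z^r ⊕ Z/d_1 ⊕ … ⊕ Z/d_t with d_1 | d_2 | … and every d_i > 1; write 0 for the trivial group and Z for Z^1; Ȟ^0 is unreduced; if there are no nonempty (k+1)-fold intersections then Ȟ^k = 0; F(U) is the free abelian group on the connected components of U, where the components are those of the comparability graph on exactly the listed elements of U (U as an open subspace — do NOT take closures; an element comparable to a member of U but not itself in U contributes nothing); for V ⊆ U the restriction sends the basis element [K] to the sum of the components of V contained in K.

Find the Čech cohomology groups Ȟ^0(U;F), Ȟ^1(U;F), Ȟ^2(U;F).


Ȟ^0(U;F) ≅ Z^4, Ȟ^1(U;F) ≅ 0 and Ȟ^2(U;F) ≅ 0

cover nerve:
  W12={x1,x6} W13={x1,x2} W14={x2,x5,x6} W23={x1,x4} W24={x4,x6} W34={x2,x4}
  W123={x1} W124={x6} W134={x2} W234={x4}
components per intersection:
  W1: {x1} {x2} {x5,x6}
  W2: {x1} {x4} {x6}
  W3: {x1} {x2,x3} {x4}
  W4: {x2} {x4} {x5,x6}
  W12: {x1} {x6}
  W13: {x1} {x2}
  W14: {x2} {x5,x6}
  W23: {x1} {x4}
  W24: {x4} {x6}
  W34: {x2} {x4}
  W123: {x1}
  W124: {x6}
  W134: {x2}
  W234: {x4}
C dims 12,12,4; δ0: rk 8, SNF 1^8; δ1: rk 4, SNF 1^4
Ȟ^0: (12−8)−0=4 ⇒ Z^4
Ȟ^1: (12−4)−8=0 ⇒ 0
Ȟ^2: (4−0)−4=0 ⇒ 0


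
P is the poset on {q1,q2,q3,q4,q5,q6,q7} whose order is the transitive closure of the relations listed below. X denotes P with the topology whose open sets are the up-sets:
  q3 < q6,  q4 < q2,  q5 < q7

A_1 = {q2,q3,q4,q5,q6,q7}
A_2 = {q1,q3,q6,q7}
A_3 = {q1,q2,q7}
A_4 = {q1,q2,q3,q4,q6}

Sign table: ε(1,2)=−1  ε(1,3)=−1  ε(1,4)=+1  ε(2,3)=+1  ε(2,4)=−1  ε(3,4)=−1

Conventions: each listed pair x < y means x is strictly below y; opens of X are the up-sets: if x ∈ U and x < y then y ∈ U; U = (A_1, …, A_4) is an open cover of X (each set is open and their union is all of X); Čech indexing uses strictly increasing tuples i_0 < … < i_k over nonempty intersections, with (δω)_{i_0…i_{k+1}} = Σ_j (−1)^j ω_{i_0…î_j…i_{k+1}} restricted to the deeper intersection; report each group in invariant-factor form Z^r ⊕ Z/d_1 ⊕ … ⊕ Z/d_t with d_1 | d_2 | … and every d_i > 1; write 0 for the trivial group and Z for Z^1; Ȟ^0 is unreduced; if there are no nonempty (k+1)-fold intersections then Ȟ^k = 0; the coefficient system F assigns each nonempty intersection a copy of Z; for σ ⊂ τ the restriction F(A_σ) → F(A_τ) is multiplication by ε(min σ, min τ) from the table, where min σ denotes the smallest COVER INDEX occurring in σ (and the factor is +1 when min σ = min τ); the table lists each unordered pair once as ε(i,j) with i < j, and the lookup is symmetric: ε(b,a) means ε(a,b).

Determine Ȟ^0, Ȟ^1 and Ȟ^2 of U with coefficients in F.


Ȟ^0(U;F) ≅ Z, Ȟ^1(U;F) ≅ 0, Ȟ^2(U;F) ≅ Z

nonempty overlaps:
  A12={q3,q6,q7} A13={q2,q7} A14={q2,q3,q4,q6} A23={q1,q7} A24={q1,q3,q6} A34={q1,q2}
  A123={q7} A124={q3,q6} A134={q2} A234={q1}
C dims 4,6,4; δ0: rk 3, SNF 1^3; δ1: rk 3, SNF 1^3
degree 0: 4−3−0 = 1 → Ȟ^0 ≅ Z
degree 1: 6−3−3 = 0 → Ȟ^1 ≅ 0
degree 2: 4−0−3 = 1 → Ȟ^2 ≅ Z


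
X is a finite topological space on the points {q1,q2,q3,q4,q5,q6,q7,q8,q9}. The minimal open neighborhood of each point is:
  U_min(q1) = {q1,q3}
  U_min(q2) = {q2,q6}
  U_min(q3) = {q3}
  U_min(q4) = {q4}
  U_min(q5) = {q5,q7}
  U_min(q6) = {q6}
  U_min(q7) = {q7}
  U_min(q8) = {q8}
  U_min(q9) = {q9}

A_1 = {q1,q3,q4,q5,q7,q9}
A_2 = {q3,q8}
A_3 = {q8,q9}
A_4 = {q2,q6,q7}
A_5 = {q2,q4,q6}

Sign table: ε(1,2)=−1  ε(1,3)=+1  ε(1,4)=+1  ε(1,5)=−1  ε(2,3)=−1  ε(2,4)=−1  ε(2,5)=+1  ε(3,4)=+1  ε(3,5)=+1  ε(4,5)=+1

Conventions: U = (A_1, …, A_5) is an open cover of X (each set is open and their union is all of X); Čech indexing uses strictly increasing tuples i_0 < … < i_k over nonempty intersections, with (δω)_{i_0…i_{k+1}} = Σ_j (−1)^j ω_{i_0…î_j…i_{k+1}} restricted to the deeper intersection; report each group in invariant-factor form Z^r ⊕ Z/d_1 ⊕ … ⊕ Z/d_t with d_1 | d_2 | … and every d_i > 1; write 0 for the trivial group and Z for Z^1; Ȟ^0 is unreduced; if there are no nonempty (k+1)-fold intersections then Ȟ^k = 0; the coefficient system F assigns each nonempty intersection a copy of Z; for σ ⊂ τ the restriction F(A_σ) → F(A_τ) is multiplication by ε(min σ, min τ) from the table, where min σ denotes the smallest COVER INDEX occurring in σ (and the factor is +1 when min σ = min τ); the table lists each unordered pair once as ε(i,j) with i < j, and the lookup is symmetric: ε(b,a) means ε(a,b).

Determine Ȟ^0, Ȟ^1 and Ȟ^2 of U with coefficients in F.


Ȟ^0(U;F) ≅ 0,  Ȟ^1(U;F) ≅ Z ⊕ Z/2,  Ȟ^2(U;F) ≅ 0

nonempty overlaps:
  A12={q3} A13={q9} A14={q7} A15={q4} A23={q8} A45={q2,q6}
C dims 5,6; δ0: rk 5, SNF 1^4·2
degree 0: 5−5−0 = 0 → Ȟ^0 ≅ 0
degree 1: 6−0−5 = 1 plus torsion [2] → Ȟ^1 ≅ Z ⊕ Z/2
degree 2: 0−0−0 = 0 → Ȟ^2 ≅ 0


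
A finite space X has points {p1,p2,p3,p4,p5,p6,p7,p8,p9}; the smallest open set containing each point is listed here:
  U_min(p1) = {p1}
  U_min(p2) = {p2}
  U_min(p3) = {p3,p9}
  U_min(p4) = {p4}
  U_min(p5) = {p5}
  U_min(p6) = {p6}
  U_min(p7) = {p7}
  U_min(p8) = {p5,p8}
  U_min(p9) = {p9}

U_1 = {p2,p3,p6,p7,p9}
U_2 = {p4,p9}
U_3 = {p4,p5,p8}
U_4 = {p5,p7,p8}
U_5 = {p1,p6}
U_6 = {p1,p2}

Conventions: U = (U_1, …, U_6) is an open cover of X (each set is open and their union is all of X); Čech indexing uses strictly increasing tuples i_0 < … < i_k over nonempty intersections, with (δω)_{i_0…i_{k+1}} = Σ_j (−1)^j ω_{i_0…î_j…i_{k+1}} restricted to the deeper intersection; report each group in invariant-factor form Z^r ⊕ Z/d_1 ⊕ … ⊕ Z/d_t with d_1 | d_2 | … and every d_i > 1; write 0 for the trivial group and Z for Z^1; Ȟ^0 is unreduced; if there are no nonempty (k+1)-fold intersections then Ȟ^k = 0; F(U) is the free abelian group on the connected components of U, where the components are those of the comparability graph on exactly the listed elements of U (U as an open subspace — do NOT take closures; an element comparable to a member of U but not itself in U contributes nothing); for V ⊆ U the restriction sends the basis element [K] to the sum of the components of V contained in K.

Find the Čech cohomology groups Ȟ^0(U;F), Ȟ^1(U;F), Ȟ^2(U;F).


nerve simplices:
  U12={p9} U14={p7} U15={p6} U16={p2} U23={p4} U34={p5,p8} U56={p1}
components per intersection:
  U1: {p2} {p3,p9} {p6} {p7}
  U2: {p4} {p9}
  U3: {p4} {p5,p8}
  U4: {p5,p8} {p7}
  U5: {p1} {p6}
  U6: {p1} {p2}
  U12: {p9}
  U14: {p7}
  U15: {p6}
  U16: {p2}
  U23: {p4}
  U34: {p5,p8}
  U56: {p1}
C dims 14,7; δ0: rk 7, SNF 1^7
degree 0: 14−7−0 = 7 → Ȟ^0 ≅ Z^7
degree 1: 7−0−7 = 0 → Ȟ^1 ≅ 0
degree 2: 0−0−0 = 0 → Ȟ^2 ≅ 0

Ȟ^0(U;F) ≅ Z^7, Ȟ^1(U;F) ≅ 0 and Ȟ^2(U;F) ≅ 0


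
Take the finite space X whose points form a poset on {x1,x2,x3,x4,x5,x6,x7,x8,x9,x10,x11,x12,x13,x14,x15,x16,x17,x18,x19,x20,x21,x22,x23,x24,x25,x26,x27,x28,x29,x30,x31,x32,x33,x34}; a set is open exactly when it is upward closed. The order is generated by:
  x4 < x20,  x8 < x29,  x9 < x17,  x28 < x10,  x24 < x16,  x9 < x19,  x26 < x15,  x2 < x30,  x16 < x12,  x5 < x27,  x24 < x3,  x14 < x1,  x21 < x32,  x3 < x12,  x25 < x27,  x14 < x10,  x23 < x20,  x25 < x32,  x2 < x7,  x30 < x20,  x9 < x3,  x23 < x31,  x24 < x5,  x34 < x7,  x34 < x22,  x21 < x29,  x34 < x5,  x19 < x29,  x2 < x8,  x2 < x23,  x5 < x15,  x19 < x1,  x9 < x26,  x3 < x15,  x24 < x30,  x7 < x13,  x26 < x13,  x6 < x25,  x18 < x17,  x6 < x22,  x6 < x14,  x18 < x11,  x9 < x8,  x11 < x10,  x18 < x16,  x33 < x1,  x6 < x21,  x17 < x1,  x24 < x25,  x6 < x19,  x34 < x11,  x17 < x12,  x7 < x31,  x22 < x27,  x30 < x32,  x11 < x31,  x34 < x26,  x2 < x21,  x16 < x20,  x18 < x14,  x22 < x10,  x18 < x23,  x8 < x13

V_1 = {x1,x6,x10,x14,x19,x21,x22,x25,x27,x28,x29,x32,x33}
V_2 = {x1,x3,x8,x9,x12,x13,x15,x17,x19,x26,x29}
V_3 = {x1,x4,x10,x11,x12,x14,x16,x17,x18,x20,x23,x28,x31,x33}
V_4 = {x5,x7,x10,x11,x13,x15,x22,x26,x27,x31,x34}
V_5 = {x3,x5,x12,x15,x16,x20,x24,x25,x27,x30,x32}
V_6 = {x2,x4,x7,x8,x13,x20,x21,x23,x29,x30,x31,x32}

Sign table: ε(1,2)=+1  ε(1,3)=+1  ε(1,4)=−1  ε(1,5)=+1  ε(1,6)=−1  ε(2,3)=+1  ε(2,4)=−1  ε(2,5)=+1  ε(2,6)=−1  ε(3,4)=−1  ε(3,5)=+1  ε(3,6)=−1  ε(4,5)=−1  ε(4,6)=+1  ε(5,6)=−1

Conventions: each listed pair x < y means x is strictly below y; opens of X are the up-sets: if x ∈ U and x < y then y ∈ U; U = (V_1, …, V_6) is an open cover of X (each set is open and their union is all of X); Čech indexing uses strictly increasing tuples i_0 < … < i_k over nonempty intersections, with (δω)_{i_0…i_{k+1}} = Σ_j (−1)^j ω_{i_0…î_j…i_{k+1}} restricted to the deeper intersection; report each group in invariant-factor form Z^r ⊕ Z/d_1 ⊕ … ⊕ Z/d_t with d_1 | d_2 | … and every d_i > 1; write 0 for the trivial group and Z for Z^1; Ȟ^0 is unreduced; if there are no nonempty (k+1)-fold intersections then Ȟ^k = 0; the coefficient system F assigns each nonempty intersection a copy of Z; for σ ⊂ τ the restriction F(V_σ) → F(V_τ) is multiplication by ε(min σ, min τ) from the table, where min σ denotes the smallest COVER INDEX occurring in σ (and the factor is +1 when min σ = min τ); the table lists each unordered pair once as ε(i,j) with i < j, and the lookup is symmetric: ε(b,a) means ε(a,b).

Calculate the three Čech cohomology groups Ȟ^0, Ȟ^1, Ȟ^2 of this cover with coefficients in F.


Ȟ^0(U;F) ≅ Z; Ȟ^1(U;F) ≅ 0; Ȟ^2(U;F) ≅ Z/2

nonempty intersections:
  V12={x1,x19,x29} V13={x1,x10,x14,x28,x33} V14={x10,x22,x27} V15={x25,x27,x32} V16={x21,x29,x32} V23={x1,x12,x17} V24={x13,x15,x26} V25={x3,x12,x15} V26={x8,x13,x29} V34={x10,x11,x31} V35={x12,x16,x20} V36={x4,x20,x23,x31} V45={x5,x15,x27} V46={x7,x13,x31} V56={x20,x30,x32}
  V123={x1} V126={x29} V134={x10} V145={x27} V156={x32} V235={x12} V245={x15} V246={x13} V346={x31} V356={x20}
C dims 6,15,10; δ0: rk 5, SNF 1^5; δ1: rk 10, SNF 1^9·2
Ȟ^0: (6−5)−0=1 ⇒ Z
Ȟ^1: (15−10)−5=0 ⇒ 0
Ȟ^2: (10−0)−10=0 plus torsion [2] ⇒ Z/2


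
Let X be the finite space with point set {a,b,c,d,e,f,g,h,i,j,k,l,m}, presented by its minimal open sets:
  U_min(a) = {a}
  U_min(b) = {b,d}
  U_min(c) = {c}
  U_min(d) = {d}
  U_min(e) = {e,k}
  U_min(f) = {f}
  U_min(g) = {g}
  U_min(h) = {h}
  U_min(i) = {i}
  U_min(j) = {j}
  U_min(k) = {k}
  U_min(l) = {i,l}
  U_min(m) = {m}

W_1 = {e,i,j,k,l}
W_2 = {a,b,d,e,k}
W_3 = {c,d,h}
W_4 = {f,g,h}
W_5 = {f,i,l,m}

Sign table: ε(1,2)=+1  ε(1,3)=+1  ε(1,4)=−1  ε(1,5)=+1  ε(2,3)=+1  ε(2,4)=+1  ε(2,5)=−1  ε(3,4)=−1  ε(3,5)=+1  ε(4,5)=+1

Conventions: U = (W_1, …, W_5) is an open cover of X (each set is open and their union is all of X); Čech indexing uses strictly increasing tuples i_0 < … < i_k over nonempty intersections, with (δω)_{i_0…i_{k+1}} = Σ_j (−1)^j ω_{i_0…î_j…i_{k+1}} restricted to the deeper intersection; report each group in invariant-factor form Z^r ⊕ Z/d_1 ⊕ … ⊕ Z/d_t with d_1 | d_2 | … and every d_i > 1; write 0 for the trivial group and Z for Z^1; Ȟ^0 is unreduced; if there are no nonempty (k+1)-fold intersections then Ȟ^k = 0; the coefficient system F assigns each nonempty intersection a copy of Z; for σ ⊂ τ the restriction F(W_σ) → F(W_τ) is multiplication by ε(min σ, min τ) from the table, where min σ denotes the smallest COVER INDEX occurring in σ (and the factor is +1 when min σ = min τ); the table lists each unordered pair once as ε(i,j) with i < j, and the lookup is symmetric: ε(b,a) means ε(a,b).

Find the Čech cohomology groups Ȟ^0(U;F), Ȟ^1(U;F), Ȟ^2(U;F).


Ȟ^0 ≅ 0,  Ȟ^1 ≅ Z/2,  Ȟ^2 ≅ 0

nonempty overlaps:
  W12={e,k} W15={i,l} W23={d} W34={h} W45={f}
C dims 5,5; δ0: rk 5, SNF 1^4·2
degree 0: 5−5−0 = 0 → Ȟ^0 ≅ 0
degree 1: 5−0−5 = 0 plus torsion [2] → Ȟ^1 ≅ Z/2
degree 2: 0−0−0 = 0 → Ȟ^2 ≅ 0


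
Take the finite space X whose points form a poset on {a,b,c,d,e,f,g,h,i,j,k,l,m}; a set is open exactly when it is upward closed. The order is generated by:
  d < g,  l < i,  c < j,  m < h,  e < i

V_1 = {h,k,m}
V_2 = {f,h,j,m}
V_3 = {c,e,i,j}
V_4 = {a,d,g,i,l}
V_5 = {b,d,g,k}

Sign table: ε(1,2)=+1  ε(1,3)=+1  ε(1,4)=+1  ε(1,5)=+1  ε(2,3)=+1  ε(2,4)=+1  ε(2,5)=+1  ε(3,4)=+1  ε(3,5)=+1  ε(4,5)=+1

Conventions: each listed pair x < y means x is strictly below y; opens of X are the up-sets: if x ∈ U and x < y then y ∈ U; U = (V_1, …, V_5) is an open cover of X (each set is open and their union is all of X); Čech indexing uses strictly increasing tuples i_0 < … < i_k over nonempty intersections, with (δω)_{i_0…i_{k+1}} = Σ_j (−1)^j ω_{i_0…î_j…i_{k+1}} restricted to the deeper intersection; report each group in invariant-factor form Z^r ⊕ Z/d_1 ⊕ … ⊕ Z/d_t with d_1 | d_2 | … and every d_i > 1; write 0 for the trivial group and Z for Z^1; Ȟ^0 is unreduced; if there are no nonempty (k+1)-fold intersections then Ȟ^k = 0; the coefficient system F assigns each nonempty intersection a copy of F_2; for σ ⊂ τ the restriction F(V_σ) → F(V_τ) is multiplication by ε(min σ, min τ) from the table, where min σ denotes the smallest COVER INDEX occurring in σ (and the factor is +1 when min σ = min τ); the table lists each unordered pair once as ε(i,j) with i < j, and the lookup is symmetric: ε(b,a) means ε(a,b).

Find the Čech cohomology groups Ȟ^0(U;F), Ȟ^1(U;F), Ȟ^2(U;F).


Ȟ^0(U;F) ≅ Z/2,  Ȟ^1(U;F) ≅ Z/2,  Ȟ^2(U;F) ≅ 0

nonempty overlaps:
  V12={h,m} V15={k} V23={j} V34={i} V45={d,g}
C dims 5,5; δ0: rk_F2 4
degree 0: 5−4−0 = 1 → Ȟ^0 ≅ Z/2
degree 1: 5−0−4 = 1 → Ȟ^1 ≅ Z/2
degree 2: 0−0−0 = 0 → Ȟ^2 ≅ 0


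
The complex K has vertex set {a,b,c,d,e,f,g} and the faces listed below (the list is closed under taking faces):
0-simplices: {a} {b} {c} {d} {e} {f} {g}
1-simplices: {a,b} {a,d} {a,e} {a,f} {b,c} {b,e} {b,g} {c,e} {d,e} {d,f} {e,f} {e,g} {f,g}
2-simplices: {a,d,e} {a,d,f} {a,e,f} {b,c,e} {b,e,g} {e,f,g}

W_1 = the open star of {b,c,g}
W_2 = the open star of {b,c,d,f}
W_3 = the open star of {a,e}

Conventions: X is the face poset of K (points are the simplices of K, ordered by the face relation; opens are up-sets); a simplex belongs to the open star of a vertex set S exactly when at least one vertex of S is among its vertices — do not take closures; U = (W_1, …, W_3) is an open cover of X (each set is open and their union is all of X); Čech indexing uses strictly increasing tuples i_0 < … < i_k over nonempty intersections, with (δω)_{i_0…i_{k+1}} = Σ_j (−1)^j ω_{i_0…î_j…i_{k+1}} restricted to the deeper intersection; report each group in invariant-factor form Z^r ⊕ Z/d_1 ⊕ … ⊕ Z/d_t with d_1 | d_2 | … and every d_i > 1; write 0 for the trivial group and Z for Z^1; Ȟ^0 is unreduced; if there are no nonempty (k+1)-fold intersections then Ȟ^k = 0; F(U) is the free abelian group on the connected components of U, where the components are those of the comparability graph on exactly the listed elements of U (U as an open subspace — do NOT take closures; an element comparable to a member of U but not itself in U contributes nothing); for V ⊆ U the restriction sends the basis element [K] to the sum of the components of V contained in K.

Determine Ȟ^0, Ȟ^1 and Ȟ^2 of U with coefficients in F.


intersection data:
  W1={{b},{c},{g},{a,b},{b,c},{b,e},{b,g},{c,e},{e,g},{f,g},{b,c,e},{b,e,g},{e,f,g}} W2={{b},{c},{d},{f},{a,b},{a,d},{a,f},{b,c},{b,e},{b,g},{c,e},{d,e},{d,f},{e,f},{f,g},{a,d,e},{a,d,f},{a,e,f},{b,c,e},{b,e,g},{e,f,g}} W3={{a},{e},{a,b},{a,d},{a,e},{a,f},{b,e},{c,e},{d,e},{e,f},{e,g},{a,d,e},{a,d,f},{a,e,f},{b,c,e},{b,e,g},{e,f,g}}
  W12={{b},{c},{a,b},{b,c},{b,e},{b,g},{c,e},{f,g},{b,c,e},{b,e,g},{e,f,g}} W13={{a,b},{b,e},{c,e},{e,g},{b,c,e},{b,e,g},{e,f,g}} W23={{a,b},{a,d},{a,f},{b,e},{c,e},{d,e},{e,f},{a,d,e},{a,d,f},{a,e,f},{b,c,e},{b,e,g},{e,f,g}}
  W123={{a,b},{b,e},{c,e},{b,c,e},{b,e,g},{e,f,g}}
components per intersection:
  W1: {{b},{c},{g},{a,b},{b,c},{b,e},{b,g},{c,e},{e,g},{f,g},{b,c,e},{b,e,g},{e,f,g}}
  W2: {{b},{c},{a,b},{b,c},{b,e},{b,g},{c,e},{b,c,e},{b,e,g}} {{d},{f},{a,d},{a,f},{d,e},{d,f},{e,f},{f,g},{a,d,e},{a,d,f},{a,e,f},{e,f,g}}
  W3: {{a},{e},{a,b},{a,d},{a,e},{a,f},{b,e},{c,e},{d,e},{e,f},{e,g},{a,d,e},{a,d,f},{a,e,f},{b,c,e},{b,e,g},{e,f,g}}
  W12: {{b},{c},{a,b},{b,c},{b,e},{b,g},{c,e},{b,c,e},{b,e,g}} {{f,g},{e,f,g}}
  W13: {{a,b}} {{b,e},{c,e},{e,g},{b,c,e},{b,e,g},{e,f,g}}
  W23: {{a,b}} {{a,d},{a,f},{d,e},{e,f},{a,d,e},{a,d,f},{a,e,f},{e,f,g}} {{b,e},{c,e},{b,c,e},{b,e,g}}
  W123: {{a,b}} {{b,e},{c,e},{b,c,e},{b,e,g}} {{e,f,g}}
C dims 4,7,3; δ0: rk 3, SNF 1^3; δ1: rk 3, SNF 1^3
Ȟ^0 = (4 − 3) − 0 = 1, so Ȟ^0 ≅ Z
Ȟ^1 = (7 − 3) − 3 = 1, so Ȟ^1 ≅ Z
Ȟ^2 = (3 − 0) − 3 = 0, so Ȟ^2 ≅ 0

Ȟ^0(U;F) ≅ Z; Ȟ^1(U;F) ≅ Z; Ȟ^2(U;F) ≅ 0


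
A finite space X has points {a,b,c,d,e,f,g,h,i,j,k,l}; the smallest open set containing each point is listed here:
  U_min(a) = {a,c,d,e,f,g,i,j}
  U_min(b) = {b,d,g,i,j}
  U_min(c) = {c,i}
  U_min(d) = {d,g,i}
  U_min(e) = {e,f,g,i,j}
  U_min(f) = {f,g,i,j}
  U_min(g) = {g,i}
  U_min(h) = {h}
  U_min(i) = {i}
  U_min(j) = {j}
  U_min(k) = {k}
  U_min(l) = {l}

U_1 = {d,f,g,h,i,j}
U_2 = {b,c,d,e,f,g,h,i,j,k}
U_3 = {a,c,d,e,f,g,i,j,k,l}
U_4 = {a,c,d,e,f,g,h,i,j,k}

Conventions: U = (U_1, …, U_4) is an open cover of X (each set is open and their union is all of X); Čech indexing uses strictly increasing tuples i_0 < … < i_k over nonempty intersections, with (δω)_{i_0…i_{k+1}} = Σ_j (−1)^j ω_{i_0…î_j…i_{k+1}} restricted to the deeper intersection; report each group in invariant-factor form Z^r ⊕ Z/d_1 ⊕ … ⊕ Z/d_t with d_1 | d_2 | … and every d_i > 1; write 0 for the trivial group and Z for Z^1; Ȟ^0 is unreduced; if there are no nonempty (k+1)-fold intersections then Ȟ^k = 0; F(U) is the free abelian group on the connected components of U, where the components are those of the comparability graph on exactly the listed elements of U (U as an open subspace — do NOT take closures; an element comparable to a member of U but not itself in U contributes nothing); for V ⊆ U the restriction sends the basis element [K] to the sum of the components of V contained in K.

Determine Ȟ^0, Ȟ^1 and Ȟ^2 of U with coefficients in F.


Ȟ^0 ≅ Z^4, Ȟ^1 ≅ 0, Ȟ^2 ≅ 0

nonempty intersections:
  U12={d,f,g,h,i,j} U13={d,f,g,i,j} U14={d,f,g,h,i,j} U23={c,d,e,f,g,i,j,k} U24={c,d,e,f,g,h,i,j,k} U34={a,c,d,e,f,g,i,j,k}
  U123={d,f,g,i,j} U124={d,f,g,h,i,j} U134={d,f,g,i,j} U234={c,d,e,f,g,i,j,k}
  U1234={d,f,g,i,j}
components per intersection:
  U1: {d,f,g,i,j} {h}
  U2: {b,c,d,e,f,g,i,j} {h} {k}
  U3: {a,c,d,e,f,g,i,j} {k} {l}
  U4: {a,c,d,e,f,g,i,j} {h} {k}
  U12: {d,f,g,i,j} {h}
  U13: {d,f,g,i,j}
  U14: {d,f,g,i,j} {h}
  U23: {c,d,e,f,g,i,j} {k}
  U24: {c,d,e,f,g,i,j} {h} {k}
  U34: {a,c,d,e,f,g,i,j} {k}
  U123: {d,f,g,i,j}
  U124: {d,f,g,i,j} {h}
  U134: {d,f,g,i,j}
  U234: {c,d,e,f,g,i,j} {k}
  U1234: {d,f,g,i,j}
C dims 11,12,6,1; δ0: rk 7, SNF 1^7; δ1: rk 5, SNF 1^5; δ2: rk 1, SNF 1^1
Ȟ^0: (11−7)−0=4 ⇒ Z^4
Ȟ^1: (12−5)−7=0 ⇒ 0
Ȟ^2: (6−1)−5=0 ⇒ 0


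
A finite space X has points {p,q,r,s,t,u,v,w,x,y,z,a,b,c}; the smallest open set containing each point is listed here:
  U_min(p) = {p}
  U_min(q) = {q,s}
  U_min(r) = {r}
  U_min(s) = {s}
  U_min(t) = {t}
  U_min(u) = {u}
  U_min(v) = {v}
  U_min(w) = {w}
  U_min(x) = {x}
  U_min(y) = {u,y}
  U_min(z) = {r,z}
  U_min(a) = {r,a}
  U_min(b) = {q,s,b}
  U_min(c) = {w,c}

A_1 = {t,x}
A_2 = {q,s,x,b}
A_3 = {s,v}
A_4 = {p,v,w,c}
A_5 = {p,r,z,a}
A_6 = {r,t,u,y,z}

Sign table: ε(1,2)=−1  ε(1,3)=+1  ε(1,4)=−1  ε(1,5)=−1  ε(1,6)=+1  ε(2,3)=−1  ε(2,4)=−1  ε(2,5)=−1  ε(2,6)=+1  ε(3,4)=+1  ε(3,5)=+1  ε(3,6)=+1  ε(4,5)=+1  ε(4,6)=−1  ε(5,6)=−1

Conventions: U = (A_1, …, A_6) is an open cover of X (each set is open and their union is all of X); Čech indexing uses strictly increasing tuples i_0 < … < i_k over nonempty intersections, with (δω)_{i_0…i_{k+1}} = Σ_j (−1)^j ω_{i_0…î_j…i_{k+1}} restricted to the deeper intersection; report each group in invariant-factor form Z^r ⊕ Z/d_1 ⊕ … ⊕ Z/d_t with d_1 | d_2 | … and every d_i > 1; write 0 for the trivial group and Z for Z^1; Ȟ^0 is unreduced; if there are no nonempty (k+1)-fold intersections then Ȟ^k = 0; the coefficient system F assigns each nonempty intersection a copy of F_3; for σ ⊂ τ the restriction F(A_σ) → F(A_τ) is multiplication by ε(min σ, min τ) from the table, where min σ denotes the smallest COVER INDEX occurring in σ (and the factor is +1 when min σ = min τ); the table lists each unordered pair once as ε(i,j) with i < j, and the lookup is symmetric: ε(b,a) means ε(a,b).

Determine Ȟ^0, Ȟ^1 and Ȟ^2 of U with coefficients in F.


Ȟ^0 ≅ 0, Ȟ^1 ≅ 0 and Ȟ^2 ≅ 0

nerve simplices:
  A12={x} A16={t} A23={s} A34={v} A45={p} A56={r,z}
C dims 6,6; δ0: rk_F3 6
degree 0: 6−6−0 = 0 → Ȟ^0 ≅ 0
degree 1: 6−0−6 = 0 → Ȟ^1 ≅ 0
degree 2: 0−0−0 = 0 → Ȟ^2 ≅ 0


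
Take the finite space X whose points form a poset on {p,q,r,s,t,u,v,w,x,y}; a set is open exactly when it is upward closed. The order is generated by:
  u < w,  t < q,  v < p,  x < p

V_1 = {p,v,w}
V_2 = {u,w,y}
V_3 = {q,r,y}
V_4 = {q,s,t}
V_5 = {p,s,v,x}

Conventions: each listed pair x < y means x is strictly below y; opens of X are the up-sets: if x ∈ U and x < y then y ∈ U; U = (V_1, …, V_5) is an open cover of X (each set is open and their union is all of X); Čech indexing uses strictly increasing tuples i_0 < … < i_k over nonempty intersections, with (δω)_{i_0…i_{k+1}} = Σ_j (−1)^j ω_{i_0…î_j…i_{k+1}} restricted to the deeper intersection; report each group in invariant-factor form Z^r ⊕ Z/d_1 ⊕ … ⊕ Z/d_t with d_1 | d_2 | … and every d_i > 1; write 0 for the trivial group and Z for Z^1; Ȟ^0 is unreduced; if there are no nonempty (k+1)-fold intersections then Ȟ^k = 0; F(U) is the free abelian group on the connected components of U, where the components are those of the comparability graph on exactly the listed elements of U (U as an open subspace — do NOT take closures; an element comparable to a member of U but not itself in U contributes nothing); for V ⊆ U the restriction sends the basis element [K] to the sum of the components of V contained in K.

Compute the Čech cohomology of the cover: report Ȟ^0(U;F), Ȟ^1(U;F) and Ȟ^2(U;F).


nonempty overlaps:
  V12={w} V15={p,v} V23={y} V34={q} V45={s}
components per intersection:
  V1: {p,v} {w}
  V2: {u,w} {y}
  V3: {q} {r} {y}
  V4: {q,t} {s}
  V5: {p,v,x} {s}
  V12: {w}
  V15: {p,v}
  V23: {y}
  V34: {q}
  V45: {s}
C dims 11,5; δ0: rk 5, SNF 1^5
degree 0: 11−5−0 = 6 → Ȟ^0 ≅ Z^6
degree 1: 5−0−5 = 0 → Ȟ^1 ≅ 0
degree 2: 0−0−0 = 0 → Ȟ^2 ≅ 0

Ȟ^0 = Z^6, Ȟ^1 = 0, Ȟ^2 = 0


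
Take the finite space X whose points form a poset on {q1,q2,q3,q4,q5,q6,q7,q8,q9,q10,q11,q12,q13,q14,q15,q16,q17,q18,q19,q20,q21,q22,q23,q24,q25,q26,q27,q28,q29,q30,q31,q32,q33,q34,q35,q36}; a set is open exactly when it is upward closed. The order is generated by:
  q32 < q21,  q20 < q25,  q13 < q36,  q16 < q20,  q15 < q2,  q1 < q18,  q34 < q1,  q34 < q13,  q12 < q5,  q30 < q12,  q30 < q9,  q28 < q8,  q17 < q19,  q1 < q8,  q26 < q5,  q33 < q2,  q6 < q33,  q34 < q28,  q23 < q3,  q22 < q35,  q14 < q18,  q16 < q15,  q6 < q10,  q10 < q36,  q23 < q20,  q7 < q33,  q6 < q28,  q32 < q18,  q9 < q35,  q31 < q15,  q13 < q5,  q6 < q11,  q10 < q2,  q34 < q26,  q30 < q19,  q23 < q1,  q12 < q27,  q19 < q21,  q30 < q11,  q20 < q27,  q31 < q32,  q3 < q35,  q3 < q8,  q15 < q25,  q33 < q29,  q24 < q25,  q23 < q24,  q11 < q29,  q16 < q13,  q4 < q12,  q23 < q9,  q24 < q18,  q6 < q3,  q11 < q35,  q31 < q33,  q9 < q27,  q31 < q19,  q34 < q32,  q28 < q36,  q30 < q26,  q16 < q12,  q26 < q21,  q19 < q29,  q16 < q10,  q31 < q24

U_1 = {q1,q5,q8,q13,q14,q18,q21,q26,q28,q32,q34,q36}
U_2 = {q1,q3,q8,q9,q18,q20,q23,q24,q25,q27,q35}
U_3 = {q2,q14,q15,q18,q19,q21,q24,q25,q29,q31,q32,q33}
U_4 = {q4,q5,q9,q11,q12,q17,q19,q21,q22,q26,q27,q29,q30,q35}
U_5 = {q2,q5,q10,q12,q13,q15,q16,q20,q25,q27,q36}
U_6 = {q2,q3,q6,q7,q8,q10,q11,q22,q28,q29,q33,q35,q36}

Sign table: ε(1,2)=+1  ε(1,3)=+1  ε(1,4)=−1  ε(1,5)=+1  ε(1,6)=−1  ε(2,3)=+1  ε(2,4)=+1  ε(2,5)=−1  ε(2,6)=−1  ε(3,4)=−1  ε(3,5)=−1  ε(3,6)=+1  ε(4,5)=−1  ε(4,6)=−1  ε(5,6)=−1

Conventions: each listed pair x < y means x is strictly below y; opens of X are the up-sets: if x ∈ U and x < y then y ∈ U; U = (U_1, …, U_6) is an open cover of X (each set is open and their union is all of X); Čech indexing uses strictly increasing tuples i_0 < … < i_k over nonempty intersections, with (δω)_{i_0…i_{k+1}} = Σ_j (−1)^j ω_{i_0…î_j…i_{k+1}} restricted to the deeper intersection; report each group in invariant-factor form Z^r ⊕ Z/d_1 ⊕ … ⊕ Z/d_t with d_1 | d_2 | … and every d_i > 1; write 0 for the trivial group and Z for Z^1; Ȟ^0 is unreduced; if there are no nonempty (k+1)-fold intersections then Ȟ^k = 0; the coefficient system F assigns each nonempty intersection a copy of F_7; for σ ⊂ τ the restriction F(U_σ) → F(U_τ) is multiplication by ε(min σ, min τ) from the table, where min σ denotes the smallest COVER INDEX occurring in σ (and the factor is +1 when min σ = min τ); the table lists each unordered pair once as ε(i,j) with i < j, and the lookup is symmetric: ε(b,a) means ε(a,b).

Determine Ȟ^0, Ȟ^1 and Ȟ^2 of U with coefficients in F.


nonempty overlaps:
  U12={q1,q8,q18} U13={q14,q18,q21,q32} U14={q5,q21,q26} U15={q5,q13,q36} U16={q8,q28,q36} U23={q18,q24,q25} U24={q9,q27,q35} U25={q20,q25,q27} U26={q3,q8,q35} U34={q19,q21,q29} U35={q2,q15,q25} U36={q2,q29,q33} U45={q5,q12,q27} U46={q11,q22,q29,q35} U56={q2,q10,q36}
  U123={q18} U126={q8} U134={q21} U145={q5} U156={q36} U235={q25} U245={q27} U246={q35} U346={q29} U356={q2}
C dims 6,15,10; δ0: rk_F7 6; δ1: rk_F7 9
degree 0: 6−6−0 = 0 → Ȟ^0 ≅ 0
degree 1: 15−9−6 = 0 → Ȟ^1 ≅ 0
degree 2: 10−0−9 = 1 → Ȟ^2 ≅ Z/7

Ȟ^0 ≅ 0,  Ȟ^1 ≅ 0,  Ȟ^2 ≅ Z/7
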